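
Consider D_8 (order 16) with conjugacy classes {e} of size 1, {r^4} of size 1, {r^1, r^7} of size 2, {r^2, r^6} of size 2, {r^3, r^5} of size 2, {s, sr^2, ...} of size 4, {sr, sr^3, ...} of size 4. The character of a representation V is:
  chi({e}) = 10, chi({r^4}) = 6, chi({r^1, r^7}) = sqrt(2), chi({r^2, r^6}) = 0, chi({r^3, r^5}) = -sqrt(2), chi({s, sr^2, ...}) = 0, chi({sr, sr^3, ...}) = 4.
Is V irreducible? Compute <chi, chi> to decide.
Not irreducible (reducible): <chi, chi> = 13 > 1.

Explanation: <chi, chi> = (1/|G|) sum_C |C| * |chi(C)|^2 = (1/16)[1*|10|^2 + 1*|6|^2 + 2*|sqrt(2)|^2 + 2*|0|^2 + 2*|-sqrt(2)|^2 + 4*|0|^2 + 4*|4|^2]
  = (1/16)[(100) + (36) + (4) + (0) + (4) + (0) + (64)] = 208/16 = 13.
A character is irreducible iff <chi, chi> = 1, so this representation is reducible.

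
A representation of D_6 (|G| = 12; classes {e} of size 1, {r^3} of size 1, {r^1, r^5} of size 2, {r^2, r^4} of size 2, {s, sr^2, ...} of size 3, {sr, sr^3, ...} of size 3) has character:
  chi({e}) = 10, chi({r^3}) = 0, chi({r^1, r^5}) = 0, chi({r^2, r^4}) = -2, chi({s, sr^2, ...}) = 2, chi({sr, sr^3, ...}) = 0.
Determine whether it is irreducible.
Not irreducible (reducible): <chi, chi> = 10 > 1.

Working: <chi, chi> = (1/|G|) sum_C |C| * |chi(C)|^2 = (1/12)[1*|10|^2 + 1*|0|^2 + 2*|0|^2 + 2*|-2|^2 + 3*|2|^2 + 3*|0|^2]
  = (1/12)[(100) + (0) + (0) + (8) + (12) + (0)] = 120/12 = 10.
A character is irreducible iff <chi, chi> = 1, so this representation is reducible.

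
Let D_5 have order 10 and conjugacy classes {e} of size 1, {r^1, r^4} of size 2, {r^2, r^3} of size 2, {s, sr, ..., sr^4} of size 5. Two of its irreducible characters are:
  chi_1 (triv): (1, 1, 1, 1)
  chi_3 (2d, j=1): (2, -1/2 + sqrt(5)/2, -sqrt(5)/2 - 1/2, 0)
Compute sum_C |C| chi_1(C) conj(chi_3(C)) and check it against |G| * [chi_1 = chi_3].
Sum = 0; so <chi_1, chi_3> = 0 (distinct irreducibles are orthogonal).

Argument: Compute term by term over conjugacy classes (|C| * chi_1(C) * conj(chi_3(C))):
  1*(1)*conj(2) + 2*(1)*conj(-1/2 + sqrt(5)/2) + 2*(1)*conj(-sqrt(5)/2 - 1/2) + 5*(1)*conj(0)
  = (2) + (-1 + sqrt(5)) + (-sqrt(5) - 1) + (0)
  = 0.
Dividing by |G| = 10 gives 0/10 = 0, matching the row-orthogonality relation <chi_1, chi_3> = [chi_1 = chi_3].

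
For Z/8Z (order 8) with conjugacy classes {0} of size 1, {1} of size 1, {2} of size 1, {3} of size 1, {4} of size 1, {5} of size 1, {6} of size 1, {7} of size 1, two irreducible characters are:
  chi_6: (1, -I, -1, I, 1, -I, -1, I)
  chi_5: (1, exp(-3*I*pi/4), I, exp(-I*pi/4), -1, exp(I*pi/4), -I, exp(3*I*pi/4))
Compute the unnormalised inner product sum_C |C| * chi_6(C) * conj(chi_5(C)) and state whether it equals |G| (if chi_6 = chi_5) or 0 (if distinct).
Sum = 0; so <chi_6, chi_5> = 0 (distinct irreducibles are orthogonal).

Proof sketch: Compute term by term over conjugacy classes (|C| * chi_6(C) * conj(chi_5(C))):
  1*(1)*conj(1) + 1*(-I)*conj(exp(-3*I*pi/4)) + 1*(-1)*conj(I) + 1*(I)*conj(exp(-I*pi/4)) + 1*(1)*conj(-1) + 1*(-I)*conj(exp(I*pi/4)) + 1*(-1)*conj(-I) + 1*(I)*conj(exp(3*I*pi/4))
  = (1) + (-exp(-3*I*pi/4)) + (I) + (exp(3*I*pi/4)) + (-1) + (-exp(I*pi/4)) + (-I) + (exp(-I*pi/4))
  = 0.
(Exp terms are combined using exp(i*s)*conj(exp(i*t)) = exp(i*(s-t)), and sums of them are collapsed using the identity that for every m > 1 the m distinct m-th roots of unity sum to 0, e.g. 1 + exp(2*I*pi/3) + exp(-2*I*pi/3) = 0.)
Dividing by |G| = 8 gives 0/8 = 0, matching the row-orthogonality relation <chi_6, chi_5> = [chi_6 = chi_5].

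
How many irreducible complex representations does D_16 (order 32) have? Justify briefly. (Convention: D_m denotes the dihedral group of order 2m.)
11

Explanation: The number of irreducible complex representations of a finite group equals its number of conjugacy classes. D_16 has 11 conjugacy classes (n/2 + 3 for n even), so D_16 (order 32) has exactly 11 irreducible complex representations.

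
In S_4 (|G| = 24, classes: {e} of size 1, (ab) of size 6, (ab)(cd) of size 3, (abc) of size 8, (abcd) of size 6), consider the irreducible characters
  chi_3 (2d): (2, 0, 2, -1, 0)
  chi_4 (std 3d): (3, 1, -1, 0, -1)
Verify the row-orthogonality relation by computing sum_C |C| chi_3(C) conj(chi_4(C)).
Sum = 0; so <chi_3, chi_4> = 0 (distinct irreducibles are orthogonal).

Why: Compute term by term over conjugacy classes (|C| * chi_3(C) * conj(chi_4(C))):
  1*(2)*conj(3) + 6*(0)*conj(1) + 3*(2)*conj(-1) + 8*(-1)*conj(0) + 6*(0)*conj(-1)
  = (6) + (0) + (-6) + (0) + (0)
  = 0.
Dividing by |G| = 24 gives 0/24 = 0, matching the row-orthogonality relation <chi_3, chi_4> = [chi_3 = chi_4].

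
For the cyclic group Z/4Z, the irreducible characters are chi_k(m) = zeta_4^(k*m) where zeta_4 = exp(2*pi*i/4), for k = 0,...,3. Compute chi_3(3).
chi_3(3) = zeta_4^9 = I

Details: chi_3(3) = zeta_4^(3*3) = zeta_4^9. Since zeta_4^4 = 1, this equals zeta_4^1 = exp(2*pi*i*1/4) = I.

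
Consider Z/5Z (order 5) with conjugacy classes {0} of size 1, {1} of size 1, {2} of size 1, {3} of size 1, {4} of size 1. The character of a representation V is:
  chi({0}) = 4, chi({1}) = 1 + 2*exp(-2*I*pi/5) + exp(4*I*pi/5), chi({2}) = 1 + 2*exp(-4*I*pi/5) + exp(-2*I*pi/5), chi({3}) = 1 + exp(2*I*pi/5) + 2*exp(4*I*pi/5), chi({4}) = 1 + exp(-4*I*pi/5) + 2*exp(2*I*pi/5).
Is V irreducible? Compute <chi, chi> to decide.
Not irreducible (reducible): <chi, chi> = 6 > 1.

Explanation: <chi, chi> = (1/|G|) sum_C |C| * |chi(C)|^2 = (1/5)[1*|4|^2 + 1*|1 + 2*exp(-2*I*pi/5) + exp(4*I*pi/5)|^2 + 1*|1 + 2*exp(-4*I*pi/5) + exp(-2*I*pi/5)|^2 + 1*|1 + exp(2*I*pi/5) + 2*exp(4*I*pi/5)|^2 + 1*|1 + exp(-4*I*pi/5) + 2*exp(2*I*pi/5)|^2]
  = (1/5)[(16) + (6 + 2*exp(-2*I*pi/5) + 3*exp(-4*I*pi/5) + 3*exp(4*I*pi/5) + 2*exp(2*I*pi/5)) + (6 + 3*exp(-2*I*pi/5) + 2*exp(-4*I*pi/5) + 2*exp(4*I*pi/5) + 3*exp(2*I*pi/5)) + (6 + 3*exp(-2*I*pi/5) + 2*exp(-4*I*pi/5) + 2*exp(4*I*pi/5) + 3*exp(2*I*pi/5)) + (6 + 2*exp(-2*I*pi/5) + 3*exp(-4*I*pi/5) + 3*exp(4*I*pi/5) + 2*exp(2*I*pi/5))] = 30/5 = 6.
(Exp terms are combined using exp(i*s)*conj(exp(i*t)) = exp(i*(s-t)), and sums of them are collapsed using the identity that for every m > 1 the m distinct m-th roots of unity sum to 0, e.g. 1 + exp(2*I*pi/3) + exp(-2*I*pi/3) = 0.)
A character is irreducible iff <chi, chi> = 1, so this representation is reducible.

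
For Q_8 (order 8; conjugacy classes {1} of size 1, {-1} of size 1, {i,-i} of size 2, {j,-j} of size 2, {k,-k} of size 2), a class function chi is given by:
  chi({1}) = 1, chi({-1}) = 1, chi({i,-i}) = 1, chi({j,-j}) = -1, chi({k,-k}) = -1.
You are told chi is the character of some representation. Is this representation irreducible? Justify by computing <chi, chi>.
Irreducible: <chi, chi> = 1.

Reasoning: <chi, chi> = (1/|G|) sum_C |C| * |chi(C)|^2 = (1/8)[1*|1|^2 + 1*|1|^2 + 2*|1|^2 + 2*|-1|^2 + 2*|-1|^2]
  = (1/8)[(1) + (1) + (2) + (2) + (2)] = 8/8 = 1.
A character is irreducible iff <chi, chi> = 1, so this representation is irreducible.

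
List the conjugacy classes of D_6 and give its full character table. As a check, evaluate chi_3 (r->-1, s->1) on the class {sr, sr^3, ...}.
Conjugacy classes: {e} of size 1, {r^3} of size 1, {r^1, r^5} of size 2, {r^2, r^4} of size 2, {s, sr^2, ...} of size 3, {sr, sr^3, ...} of size 3.
Character table:
  irrep \ class              {e} (size 1)  {r^3} (size 1)  {r^1, r^5} (size 2)  {r^2, r^4} (size 2)  {s, sr^2, ...} (size 3)  {sr, sr^3, ...} (size 3)
  chi_1 (triv)               1             1               1                    1                    1                        1                       
  chi_2 (sign: r->1, s->-1)  1             1               1                    1                    -1                       -1                      
  chi_3 (r->-1, s->1)        1             -1              -1                   1                    1                        -1                      
  chi_4 (r->-1, s->-1)       1             -1              -1                   1                    -1                       1                       
  chi_5 (2d, j=1)            2             -2              1                    -1                   0                        0                       
  chi_6 (2d, j=2)            2             2               -1                   -1                   0                        0                       

Spot check: chi_3 (r->-1, s->1) on {sr, sr^3, ...} = -1.

Justification: D_6 has order 2*6 = 12 with 6 conjugacy classes, hence 6 irreducibles. Sum of squared dims 1 + 1 + 1 + 1 + 4 + 4 = 12 = |G|. Linear characters come from the abelianisation; the 2-dimensional irreps have character r^k -> 2*cos(2*pi*j*k/6), reflections -> 0.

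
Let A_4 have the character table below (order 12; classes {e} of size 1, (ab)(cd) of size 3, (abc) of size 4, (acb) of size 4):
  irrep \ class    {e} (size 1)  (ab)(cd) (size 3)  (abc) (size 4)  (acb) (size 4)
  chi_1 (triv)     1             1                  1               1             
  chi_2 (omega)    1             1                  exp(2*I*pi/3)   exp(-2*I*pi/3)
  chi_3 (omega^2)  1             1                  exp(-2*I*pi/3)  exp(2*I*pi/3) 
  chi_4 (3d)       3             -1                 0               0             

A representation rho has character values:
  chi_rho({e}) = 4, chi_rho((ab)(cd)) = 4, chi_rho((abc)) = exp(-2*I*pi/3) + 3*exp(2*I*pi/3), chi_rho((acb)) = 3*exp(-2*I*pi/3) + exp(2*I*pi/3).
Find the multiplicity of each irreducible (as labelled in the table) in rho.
Multiplicities: chi_1: 0, chi_2: 3, chi_3: 1, chi_4: 0.

Argument: Use <chi_rho, chi> = (1/|G|) sum_C |C| * chi_rho(C) * conj(chi(C)) with |G| = 12 for each irreducible chi in the table:
  <chi_rho, chi_1> = (1/12)[1*(4)*conj(1) + 3*(4)*conj(1) + 4*(exp(-2*I*pi/3) + 3*exp(2*I*pi/3))*conj(1) + 4*(3*exp(-2*I*pi/3) + exp(2*I*pi/3))*conj(1)]
      = (1/12)[(4) + (12) + (4*exp(-2*I*pi/3) + 12*exp(2*I*pi/3)) + (12*exp(-2*I*pi/3) + 4*exp(2*I*pi/3))] = 0/12 = 0
  <chi_rho, chi_2> = (1/12)[1*(4)*conj(1) + 3*(4)*conj(1) + 4*(exp(-2*I*pi/3) + 3*exp(2*I*pi/3))*conj(exp(2*I*pi/3)) + 4*(3*exp(-2*I*pi/3) + exp(2*I*pi/3))*conj(exp(-2*I*pi/3))]
      = (1/12)[(4) + (12) + (12 + 4*exp(2*I*pi/3)) + (12 + 4*exp(-2*I*pi/3))] = 36/12 = 3
  <chi_rho, chi_3> = (1/12)[1*(4)*conj(1) + 3*(4)*conj(1) + 4*(exp(-2*I*pi/3) + 3*exp(2*I*pi/3))*conj(exp(-2*I*pi/3)) + 4*(3*exp(-2*I*pi/3) + exp(2*I*pi/3))*conj(exp(2*I*pi/3))]
      = (1/12)[(4) + (12) + (4 + 12*exp(-2*I*pi/3)) + (4 + 12*exp(2*I*pi/3))] = 12/12 = 1
  <chi_rho, chi_4> = (1/12)[1*(4)*conj(3) + 3*(4)*conj(-1) + 4*(exp(-2*I*pi/3) + 3*exp(2*I*pi/3))*conj(0) + 4*(3*exp(-2*I*pi/3) + exp(2*I*pi/3))*conj(0)]
      = (1/12)[(12) + (-12) + (0) + (0)] = 0/12 = 0
(Exp terms are combined using exp(i*s)*conj(exp(i*t)) = exp(i*(s-t)), and sums of them are collapsed using the identity that for every m > 1 the m distinct m-th roots of unity sum to 0, e.g. 1 + exp(2*I*pi/3) + exp(-2*I*pi/3) = 0.)
Dimension check: dim(rho) = sum (mult * dim) = 0*1 + 3*1 + 1*1 + 0*3 = 4 = chi_rho(e) = 4.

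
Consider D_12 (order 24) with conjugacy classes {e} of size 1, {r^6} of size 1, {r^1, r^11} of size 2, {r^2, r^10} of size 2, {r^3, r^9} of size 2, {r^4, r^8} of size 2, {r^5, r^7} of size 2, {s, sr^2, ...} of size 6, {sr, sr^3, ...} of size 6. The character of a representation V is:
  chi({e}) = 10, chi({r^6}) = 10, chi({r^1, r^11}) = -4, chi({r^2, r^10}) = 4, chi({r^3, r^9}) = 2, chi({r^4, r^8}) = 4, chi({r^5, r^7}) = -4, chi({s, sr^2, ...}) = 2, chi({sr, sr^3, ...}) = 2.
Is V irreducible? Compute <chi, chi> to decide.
Not irreducible (reducible): <chi, chi> = 16 > 1.

Justification: <chi, chi> = (1/|G|) sum_C |C| * |chi(C)|^2 = (1/24)[1*|10|^2 + 1*|10|^2 + 2*|-4|^2 + 2*|4|^2 + 2*|2|^2 + 2*|4|^2 + 2*|-4|^2 + 6*|2|^2 + 6*|2|^2]
  = (1/24)[(100) + (100) + (32) + (32) + (8) + (32) + (32) + (24) + (24)] = 384/24 = 16.
A character is irreducible iff <chi, chi> = 1, so this representation is reducible.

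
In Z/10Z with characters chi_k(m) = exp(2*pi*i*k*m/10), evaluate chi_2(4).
chi_2(4) = zeta_10^8 = exp(-2*I*pi/5)

Solution. chi_2(4) = zeta_10^(2*4) = zeta_10^8. Since zeta_10^10 = 1, this equals zeta_10^8 = exp(2*pi*i*8/10) = exp(-2*I*pi/5).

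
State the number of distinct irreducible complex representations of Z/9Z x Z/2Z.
18

Explanation: The number of irreducible complex representations of a finite group equals its number of conjugacy classes. Z/9Z x Z/2Z is abelian of order 18, so every element is its own conjugacy class: 18 classes, so Z/9Z x Z/2Z (order 18) has exactly 18 irreducible complex representations.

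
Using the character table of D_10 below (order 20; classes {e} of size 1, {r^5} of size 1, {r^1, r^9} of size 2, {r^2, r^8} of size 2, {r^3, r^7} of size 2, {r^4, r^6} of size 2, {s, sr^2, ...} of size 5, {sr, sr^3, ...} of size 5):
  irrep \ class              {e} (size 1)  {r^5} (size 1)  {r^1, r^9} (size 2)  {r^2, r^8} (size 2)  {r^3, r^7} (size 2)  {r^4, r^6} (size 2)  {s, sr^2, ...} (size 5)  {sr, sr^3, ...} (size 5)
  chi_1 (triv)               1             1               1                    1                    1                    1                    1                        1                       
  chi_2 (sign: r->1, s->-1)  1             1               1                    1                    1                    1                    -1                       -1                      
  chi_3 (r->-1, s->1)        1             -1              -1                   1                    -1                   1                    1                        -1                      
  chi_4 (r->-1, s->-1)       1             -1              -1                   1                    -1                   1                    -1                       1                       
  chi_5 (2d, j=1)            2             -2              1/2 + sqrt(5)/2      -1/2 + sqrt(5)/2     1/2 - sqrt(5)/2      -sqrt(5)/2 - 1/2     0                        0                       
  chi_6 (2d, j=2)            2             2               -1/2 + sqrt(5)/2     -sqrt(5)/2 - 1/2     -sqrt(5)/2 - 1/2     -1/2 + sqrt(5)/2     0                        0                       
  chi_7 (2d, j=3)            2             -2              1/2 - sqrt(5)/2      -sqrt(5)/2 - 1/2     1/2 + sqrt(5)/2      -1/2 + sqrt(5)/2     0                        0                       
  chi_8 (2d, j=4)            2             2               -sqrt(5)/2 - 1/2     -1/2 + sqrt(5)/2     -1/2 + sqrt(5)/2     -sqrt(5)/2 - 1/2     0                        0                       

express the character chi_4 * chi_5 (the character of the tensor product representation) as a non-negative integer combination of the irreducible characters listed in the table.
chi_4 tensor chi_5 = chi_8 (all other irreducibles have multiplicity 0).

Argument: The character of a tensor product is the pointwise product (chi_4 * chi_5)(C) = chi_4(C) * chi_5(C):
  {e}: (1)*(2), {r^5}: (-1)*(-2), {r^1, r^9}: (-1)*(1/2 + sqrt(5)/2), {r^2, r^8}: (1)*(-1/2 + sqrt(5)/2), {r^3, r^7}: (-1)*(1/2 - sqrt(5)/2), {r^4, r^6}: (1)*(-sqrt(5)/2 - 1/2), {s, sr^2, ...}: (-1)*(0), {sr, sr^3, ...}: (1)*(0)
so (chi_4 * chi_5) takes values
  {e} -> 2, {r^5} -> 2, {r^1, r^9} -> -sqrt(5)/2 - 1/2, {r^2, r^8} -> -1/2 + sqrt(5)/2, {r^3, r^7} -> -1/2 + sqrt(5)/2, {r^4, r^6} -> -sqrt(5)/2 - 1/2, {s, sr^2, ...} -> 0, {sr, sr^3, ...} -> 0.
Now take the inner product of this character with each irreducible chi from the table, <chi_4*chi_5, chi> = (1/20) sum_C |C| (chi_4*chi_5)(C) conj(chi(C)):
  <chi_4*chi_5, chi_1> = (1/20)[1*(2)*conj(1) + 1*(2)*conj(1) + 2*(-sqrt(5)/2 - 1/2)*conj(1) + 2*(-1/2 + sqrt(5)/2)*conj(1) + 2*(-1/2 + sqrt(5)/2)*conj(1) + 2*(-sqrt(5)/2 - 1/2)*conj(1) + 5*(0)*conj(1) + 5*(0)*conj(1)]
      = (1/20)[(2) + (2) + (-sqrt(5) - 1) + (-1 + sqrt(5)) + (-1 + sqrt(5)) + (-sqrt(5) - 1) + (0) + (0)] = 0/20 = 0
  <chi_4*chi_5, chi_2> = (1/20)[1*(2)*conj(1) + 1*(2)*conj(1) + 2*(-sqrt(5)/2 - 1/2)*conj(1) + 2*(-1/2 + sqrt(5)/2)*conj(1) + 2*(-1/2 + sqrt(5)/2)*conj(1) + 2*(-sqrt(5)/2 - 1/2)*conj(1) + 5*(0)*conj(-1) + 5*(0)*conj(-1)]
      = (1/20)[(2) + (2) + (-sqrt(5) - 1) + (-1 + sqrt(5)) + (-1 + sqrt(5)) + (-sqrt(5) - 1) + (0) + (0)] = 0/20 = 0
  <chi_4*chi_5, chi_3> = (1/20)[1*(2)*conj(1) + 1*(2)*conj(-1) + 2*(-sqrt(5)/2 - 1/2)*conj(-1) + 2*(-1/2 + sqrt(5)/2)*conj(1) + 2*(-1/2 + sqrt(5)/2)*conj(-1) + 2*(-sqrt(5)/2 - 1/2)*conj(1) + 5*(0)*conj(1) + 5*(0)*conj(-1)]
      = (1/20)[(2) + (-2) + (1 + sqrt(5)) + (-1 + sqrt(5)) + (1 - sqrt(5)) + (-sqrt(5) - 1) + (0) + (0)] = 0/20 = 0
  <chi_4*chi_5, chi_4> = (1/20)[1*(2)*conj(1) + 1*(2)*conj(-1) + 2*(-sqrt(5)/2 - 1/2)*conj(-1) + 2*(-1/2 + sqrt(5)/2)*conj(1) + 2*(-1/2 + sqrt(5)/2)*conj(-1) + 2*(-sqrt(5)/2 - 1/2)*conj(1) + 5*(0)*conj(-1) + 5*(0)*conj(1)]
      = (1/20)[(2) + (-2) + (1 + sqrt(5)) + (-1 + sqrt(5)) + (1 - sqrt(5)) + (-sqrt(5) - 1) + (0) + (0)] = 0/20 = 0
  <chi_4*chi_5, chi_5> = (1/20)[1*(2)*conj(2) + 1*(2)*conj(-2) + 2*(-sqrt(5)/2 - 1/2)*conj(1/2 + sqrt(5)/2) + 2*(-1/2 + sqrt(5)/2)*conj(-1/2 + sqrt(5)/2) + 2*(-1/2 + sqrt(5)/2)*conj(1/2 - sqrt(5)/2) + 2*(-sqrt(5)/2 - 1/2)*conj(-sqrt(5)/2 - 1/2) + 5*(0)*conj(0) + 5*(0)*conj(0)]
      = (1/20)[(4) + (-4) + (-3 - sqrt(5)) + (3 - sqrt(5)) + (-3 + sqrt(5)) + (sqrt(5) + 3) + (0) + (0)] = 0/20 = 0
  <chi_4*chi_5, chi_6> = (1/20)[1*(2)*conj(2) + 1*(2)*conj(2) + 2*(-sqrt(5)/2 - 1/2)*conj(-1/2 + sqrt(5)/2) + 2*(-1/2 + sqrt(5)/2)*conj(-sqrt(5)/2 - 1/2) + 2*(-1/2 + sqrt(5)/2)*conj(-sqrt(5)/2 - 1/2) + 2*(-sqrt(5)/2 - 1/2)*conj(-1/2 + sqrt(5)/2) + 5*(0)*conj(0) + 5*(0)*conj(0)]
      = (1/20)[(4) + (4) + (-2) + (-2) + (-2) + (-2) + (0) + (0)] = 0/20 = 0
  <chi_4*chi_5, chi_7> = (1/20)[1*(2)*conj(2) + 1*(2)*conj(-2) + 2*(-sqrt(5)/2 - 1/2)*conj(1/2 - sqrt(5)/2) + 2*(-1/2 + sqrt(5)/2)*conj(-sqrt(5)/2 - 1/2) + 2*(-1/2 + sqrt(5)/2)*conj(1/2 + sqrt(5)/2) + 2*(-sqrt(5)/2 - 1/2)*conj(-1/2 + sqrt(5)/2) + 5*(0)*conj(0) + 5*(0)*conj(0)]
      = (1/20)[(4) + (-4) + (2) + (-2) + (2) + (-2) + (0) + (0)] = 0/20 = 0
  <chi_4*chi_5, chi_8> = (1/20)[1*(2)*conj(2) + 1*(2)*conj(2) + 2*(-sqrt(5)/2 - 1/2)*conj(-sqrt(5)/2 - 1/2) + 2*(-1/2 + sqrt(5)/2)*conj(-1/2 + sqrt(5)/2) + 2*(-1/2 + sqrt(5)/2)*conj(-1/2 + sqrt(5)/2) + 2*(-sqrt(5)/2 - 1/2)*conj(-sqrt(5)/2 - 1/2) + 5*(0)*conj(0) + 5*(0)*conj(0)]
      = (1/20)[(4) + (4) + (sqrt(5) + 3) + (3 - sqrt(5)) + (3 - sqrt(5)) + (sqrt(5) + 3) + (0) + (0)] = 20/20 = 1
Hence the multiplicities are chi_8: 1. Dimension check: dim(chi_4)*dim(chi_5) = 1*2 = 2 and sum (mult * dim) = 1*2 = 2.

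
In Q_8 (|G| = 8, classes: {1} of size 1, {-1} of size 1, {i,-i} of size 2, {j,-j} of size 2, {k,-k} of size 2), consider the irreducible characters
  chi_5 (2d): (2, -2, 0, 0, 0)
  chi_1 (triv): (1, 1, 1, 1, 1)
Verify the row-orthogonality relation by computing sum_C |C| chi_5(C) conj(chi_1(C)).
Sum = 0; so <chi_5, chi_1> = 0 (distinct irreducibles are orthogonal).

Details: Compute term by term over conjugacy classes (|C| * chi_5(C) * conj(chi_1(C))):
  1*(2)*conj(1) + 1*(-2)*conj(1) + 2*(0)*conj(1) + 2*(0)*conj(1) + 2*(0)*conj(1)
  = (2) + (-2) + (0) + (0) + (0)
  = 0.
Dividing by |G| = 8 gives 0/8 = 0, matching the row-orthogonality relation <chi_5, chi_1> = [chi_5 = chi_1].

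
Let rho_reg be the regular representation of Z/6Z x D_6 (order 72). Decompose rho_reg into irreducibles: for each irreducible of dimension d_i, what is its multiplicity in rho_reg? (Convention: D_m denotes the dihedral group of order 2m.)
Each irreducible V_i of dimension d_i appears with multiplicity d_i, i.e. rho_reg = (direct sum over all irreducibles V_i) d_i V_i. The irreducible dimensions for Z/6Z x D_6 are 1, 1, 1, 1, 1, 1, 1, 1, 1, 1, 1, 1, 1, 1, 1, 1, 1, 1, 1, 1, 1, 1, 1, 1, 2, 2, 2, 2, 2, 2, 2, 2, 2, 2, 2, 2: 24 irreducibles of dimension 1, each with multiplicity 1; 12 irreducibles of dimension 2, each with multiplicity 2. Total dimension 24*1*1 + 12*2*2 = 72 = |G|.

General theorem: in the regular representation of a finite group G, each irreducible appears with multiplicity equal to its dimension. Check: dim(rho_reg) = sum d_i^2 = 1 + 1 + 1 + 1 + 1 + 1 + 1 + 1 + 1 + 1 + 1 + 1 + 1 + 1 + 1 + 1 + 1 + 1 + 1 + 1 + 1 + 1 + 1 + 1 + 4 + 4 + 4 + 4 + 4 + 4 + 4 + 4 + 4 + 4 + 4 + 4 = 72 = |G|.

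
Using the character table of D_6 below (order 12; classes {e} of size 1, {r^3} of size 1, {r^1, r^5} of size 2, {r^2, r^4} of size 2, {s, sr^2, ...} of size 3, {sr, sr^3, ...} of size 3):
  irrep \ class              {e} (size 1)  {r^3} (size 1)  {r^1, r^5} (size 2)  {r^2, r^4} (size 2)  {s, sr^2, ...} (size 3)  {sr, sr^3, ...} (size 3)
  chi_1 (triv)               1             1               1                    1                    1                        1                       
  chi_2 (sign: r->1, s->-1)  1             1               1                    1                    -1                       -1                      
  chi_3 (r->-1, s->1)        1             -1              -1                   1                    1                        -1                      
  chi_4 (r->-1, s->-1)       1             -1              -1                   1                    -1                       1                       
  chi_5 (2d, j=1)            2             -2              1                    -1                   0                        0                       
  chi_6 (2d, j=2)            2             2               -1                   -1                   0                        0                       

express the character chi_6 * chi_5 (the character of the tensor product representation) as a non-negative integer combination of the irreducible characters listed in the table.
chi_6 tensor chi_5 = chi_3 + chi_4 + chi_5 (all other irreducibles have multiplicity 0).

Explanation: The character of a tensor product is the pointwise product (chi_6 * chi_5)(C) = chi_6(C) * chi_5(C):
  {e}: (2)*(2), {r^3}: (2)*(-2), {r^1, r^5}: (-1)*(1), {r^2, r^4}: (-1)*(-1), {s, sr^2, ...}: (0)*(0), {sr, sr^3, ...}: (0)*(0)
so (chi_6 * chi_5) takes values
  {e} -> 4, {r^3} -> -4, {r^1, r^5} -> -1, {r^2, r^4} -> 1, {s, sr^2, ...} -> 0, {sr, sr^3, ...} -> 0.
Now take the inner product of this character with each irreducible chi from the table, <chi_6*chi_5, chi> = (1/12) sum_C |C| (chi_6*chi_5)(C) conj(chi(C)):
  <chi_6*chi_5, chi_1> = (1/12)[1*(4)*conj(1) + 1*(-4)*conj(1) + 2*(-1)*conj(1) + 2*(1)*conj(1) + 3*(0)*conj(1) + 3*(0)*conj(1)]
      = (1/12)[(4) + (-4) + (-2) + (2) + (0) + (0)] = 0/12 = 0
  <chi_6*chi_5, chi_2> = (1/12)[1*(4)*conj(1) + 1*(-4)*conj(1) + 2*(-1)*conj(1) + 2*(1)*conj(1) + 3*(0)*conj(-1) + 3*(0)*conj(-1)]
      = (1/12)[(4) + (-4) + (-2) + (2) + (0) + (0)] = 0/12 = 0
  <chi_6*chi_5, chi_3> = (1/12)[1*(4)*conj(1) + 1*(-4)*conj(-1) + 2*(-1)*conj(-1) + 2*(1)*conj(1) + 3*(0)*conj(1) + 3*(0)*conj(-1)]
      = (1/12)[(4) + (4) + (2) + (2) + (0) + (0)] = 12/12 = 1
  <chi_6*chi_5, chi_4> = (1/12)[1*(4)*conj(1) + 1*(-4)*conj(-1) + 2*(-1)*conj(-1) + 2*(1)*conj(1) + 3*(0)*conj(-1) + 3*(0)*conj(1)]
      = (1/12)[(4) + (4) + (2) + (2) + (0) + (0)] = 12/12 = 1
  <chi_6*chi_5, chi_5> = (1/12)[1*(4)*conj(2) + 1*(-4)*conj(-2) + 2*(-1)*conj(1) + 2*(1)*conj(-1) + 3*(0)*conj(0) + 3*(0)*conj(0)]
      = (1/12)[(8) + (8) + (-2) + (-2) + (0) + (0)] = 12/12 = 1
  <chi_6*chi_5, chi_6> = (1/12)[1*(4)*conj(2) + 1*(-4)*conj(2) + 2*(-1)*conj(-1) + 2*(1)*conj(-1) + 3*(0)*conj(0) + 3*(0)*conj(0)]
      = (1/12)[(8) + (-8) + (2) + (-2) + (0) + (0)] = 0/12 = 0
Hence the multiplicities are chi_3: 1, chi_4: 1, chi_5: 1. Dimension check: dim(chi_6)*dim(chi_5) = 2*2 = 4 and sum (mult * dim) = 1*1 + 1*1 + 1*2 = 4.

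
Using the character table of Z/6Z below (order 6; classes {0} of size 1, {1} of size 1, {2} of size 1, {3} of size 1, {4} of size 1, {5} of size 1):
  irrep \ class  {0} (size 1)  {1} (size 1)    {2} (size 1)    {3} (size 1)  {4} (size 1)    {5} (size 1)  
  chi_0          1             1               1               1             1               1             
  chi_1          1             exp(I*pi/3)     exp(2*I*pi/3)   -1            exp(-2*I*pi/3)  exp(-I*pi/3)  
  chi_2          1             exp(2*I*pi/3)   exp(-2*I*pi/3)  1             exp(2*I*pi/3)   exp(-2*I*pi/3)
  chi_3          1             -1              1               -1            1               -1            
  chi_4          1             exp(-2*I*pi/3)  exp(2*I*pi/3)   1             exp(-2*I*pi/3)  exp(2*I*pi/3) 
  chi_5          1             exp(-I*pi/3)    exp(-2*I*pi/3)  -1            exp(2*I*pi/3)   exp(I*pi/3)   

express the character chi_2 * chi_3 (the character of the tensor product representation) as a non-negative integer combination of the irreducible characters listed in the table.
chi_2 tensor chi_3 = chi_5 (all other irreducibles have multiplicity 0).

Explanation: The character of a tensor product is the pointwise product (chi_2 * chi_3)(C) = chi_2(C) * chi_3(C):
  {0}: (1)*(1), {1}: (exp(2*I*pi/3))*(-1), {2}: (exp(-2*I*pi/3))*(1), {3}: (1)*(-1), {4}: (exp(2*I*pi/3))*(1), {5}: (exp(-2*I*pi/3))*(-1)
so (chi_2 * chi_3) takes values
  {0} -> 1, {1} -> -exp(2*I*pi/3), {2} -> exp(-2*I*pi/3), {3} -> -1, {4} -> exp(2*I*pi/3), {5} -> -exp(-2*I*pi/3).
Now take the inner product of this character with each irreducible chi from the table, <chi_2*chi_3, chi> = (1/6) sum_C |C| (chi_2*chi_3)(C) conj(chi(C)):
  <chi_2*chi_3, chi_0> = (1/6)[1*(1)*conj(1) + 1*(-exp(2*I*pi/3))*conj(1) + 1*(exp(-2*I*pi/3))*conj(1) + 1*(-1)*conj(1) + 1*(exp(2*I*pi/3))*conj(1) + 1*(-exp(-2*I*pi/3))*conj(1)]
      = (1/6)[(1) + (-exp(2*I*pi/3)) + (exp(-2*I*pi/3)) + (-1) + (exp(2*I*pi/3)) + (-exp(-2*I*pi/3))] = 0/6 = 0
  <chi_2*chi_3, chi_1> = (1/6)[1*(1)*conj(1) + 1*(-exp(2*I*pi/3))*conj(exp(I*pi/3)) + 1*(exp(-2*I*pi/3))*conj(exp(2*I*pi/3)) + 1*(-1)*conj(-1) + 1*(exp(2*I*pi/3))*conj(exp(-2*I*pi/3)) + 1*(-exp(-2*I*pi/3))*conj(exp(-I*pi/3))]
      = (1/6)[(1) + (-exp(I*pi/3)) + (exp(2*I*pi/3)) + (1) + (exp(-2*I*pi/3)) + (-exp(-I*pi/3))] = 0/6 = 0
  <chi_2*chi_3, chi_2> = (1/6)[1*(1)*conj(1) + 1*(-exp(2*I*pi/3))*conj(exp(2*I*pi/3)) + 1*(exp(-2*I*pi/3))*conj(exp(-2*I*pi/3)) + 1*(-1)*conj(1) + 1*(exp(2*I*pi/3))*conj(exp(2*I*pi/3)) + 1*(-exp(-2*I*pi/3))*conj(exp(-2*I*pi/3))]
      = (1/6)[(1) + (-1) + (1) + (-1) + (1) + (-1)] = 0/6 = 0
  <chi_2*chi_3, chi_3> = (1/6)[1*(1)*conj(1) + 1*(-exp(2*I*pi/3))*conj(-1) + 1*(exp(-2*I*pi/3))*conj(1) + 1*(-1)*conj(-1) + 1*(exp(2*I*pi/3))*conj(1) + 1*(-exp(-2*I*pi/3))*conj(-1)]
      = (1/6)[(1) + (exp(2*I*pi/3)) + (exp(-2*I*pi/3)) + (1) + (exp(2*I*pi/3)) + (exp(-2*I*pi/3))] = 0/6 = 0
  <chi_2*chi_3, chi_4> = (1/6)[1*(1)*conj(1) + 1*(-exp(2*I*pi/3))*conj(exp(-2*I*pi/3)) + 1*(exp(-2*I*pi/3))*conj(exp(2*I*pi/3)) + 1*(-1)*conj(1) + 1*(exp(2*I*pi/3))*conj(exp(-2*I*pi/3)) + 1*(-exp(-2*I*pi/3))*conj(exp(2*I*pi/3))]
      = (1/6)[(1) + (-exp(-2*I*pi/3)) + (exp(2*I*pi/3)) + (-1) + (exp(-2*I*pi/3)) + (-exp(2*I*pi/3))] = 0/6 = 0
  <chi_2*chi_3, chi_5> = (1/6)[1*(1)*conj(1) + 1*(-exp(2*I*pi/3))*conj(exp(-I*pi/3)) + 1*(exp(-2*I*pi/3))*conj(exp(-2*I*pi/3)) + 1*(-1)*conj(-1) + 1*(exp(2*I*pi/3))*conj(exp(2*I*pi/3)) + 1*(-exp(-2*I*pi/3))*conj(exp(I*pi/3))]
      = (1/6)[(1) + (1) + (1) + (1) + (1) + (1)] = 6/6 = 1
(Exp terms are combined using exp(i*s)*conj(exp(i*t)) = exp(i*(s-t)), and sums of them are collapsed using the identity that for every m > 1 the m distinct m-th roots of unity sum to 0, e.g. 1 + exp(2*I*pi/3) + exp(-2*I*pi/3) = 0.)
Hence the multiplicities are chi_5: 1. Dimension check: dim(chi_2)*dim(chi_3) = 1*1 = 1 and sum (mult * dim) = 1*1 = 1.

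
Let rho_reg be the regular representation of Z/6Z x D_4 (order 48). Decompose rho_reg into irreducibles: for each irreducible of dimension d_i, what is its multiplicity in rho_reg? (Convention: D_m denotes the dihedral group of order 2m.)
Each irreducible V_i of dimension d_i appears with multiplicity d_i, i.e. rho_reg = (direct sum over all irreducibles V_i) d_i V_i. The irreducible dimensions for Z/6Z x D_4 are 1, 1, 1, 1, 1, 1, 1, 1, 1, 1, 1, 1, 1, 1, 1, 1, 1, 1, 1, 1, 1, 1, 1, 1, 2, 2, 2, 2, 2, 2: 24 irreducibles of dimension 1, each with multiplicity 1; 6 irreducibles of dimension 2, each with multiplicity 2. Total dimension 24*1*1 + 6*2*2 = 48 = |G|.

Justification: General theorem: in the regular representation of a finite group G, each irreducible appears with multiplicity equal to its dimension. Check: dim(rho_reg) = sum d_i^2 = 1 + 1 + 1 + 1 + 1 + 1 + 1 + 1 + 1 + 1 + 1 + 1 + 1 + 1 + 1 + 1 + 1 + 1 + 1 + 1 + 1 + 1 + 1 + 1 + 4 + 4 + 4 + 4 + 4 + 4 = 48 = |G|.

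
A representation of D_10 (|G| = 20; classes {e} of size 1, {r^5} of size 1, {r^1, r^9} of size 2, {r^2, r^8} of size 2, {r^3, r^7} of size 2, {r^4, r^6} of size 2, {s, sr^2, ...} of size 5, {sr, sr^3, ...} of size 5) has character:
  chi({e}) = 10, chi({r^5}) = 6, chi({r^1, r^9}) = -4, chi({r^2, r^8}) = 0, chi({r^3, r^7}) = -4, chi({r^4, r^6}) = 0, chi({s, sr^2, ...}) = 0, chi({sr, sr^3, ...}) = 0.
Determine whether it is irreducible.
Not irreducible (reducible): <chi, chi> = 10 > 1.

Argument: <chi, chi> = (1/|G|) sum_C |C| * |chi(C)|^2 = (1/20)[1*|10|^2 + 1*|6|^2 + 2*|-4|^2 + 2*|0|^2 + 2*|-4|^2 + 2*|0|^2 + 5*|0|^2 + 5*|0|^2]
  = (1/20)[(100) + (36) + (32) + (0) + (32) + (0) + (0) + (0)] = 200/20 = 10.
A character is irreducible iff <chi, chi> = 1, so this representation is reducible.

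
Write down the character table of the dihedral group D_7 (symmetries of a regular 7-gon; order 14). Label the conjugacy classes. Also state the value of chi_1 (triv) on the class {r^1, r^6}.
Conjugacy classes: {e} of size 1, {r^1, r^6} of size 2, {r^2, r^5} of size 2, {r^3, r^4} of size 2, {s, sr, ..., sr^6} of size 7.
Character table:
  irrep \ class              {e} (size 1)  {r^1, r^6} (size 2)  {r^2, r^5} (size 2)  {r^3, r^4} (size 2)  {s, sr, ..., sr^6} (size 7)
  chi_1 (triv)               1             1                    1                    1                    1                          
  chi_2 (sign: r->1, s->-1)  1             1                    1                    1                    -1                         
  chi_3 (2d, j=1)            2             2*cos(2*pi/7)        -2*cos(3*pi/7)       -2*cos(pi/7)         0                          
  chi_4 (2d, j=2)            2             -2*cos(3*pi/7)       -2*cos(pi/7)         2*cos(2*pi/7)        0                          
  chi_5 (2d, j=3)            2             -2*cos(pi/7)         2*cos(2*pi/7)        -2*cos(3*pi/7)       0                          

Spot check: chi_1 (triv) on {r^1, r^6} = 1.

Derivation: D_7 has order 2*7 = 14 with 5 conjugacy classes, hence 5 irreducibles. Sum of squared dims 1 + 1 + 4 + 4 + 4 = 14 = |G|. Linear characters come from the abelianisation; the 2-dimensional irreps have character r^k -> 2*cos(2*pi*j*k/7), reflections -> 0.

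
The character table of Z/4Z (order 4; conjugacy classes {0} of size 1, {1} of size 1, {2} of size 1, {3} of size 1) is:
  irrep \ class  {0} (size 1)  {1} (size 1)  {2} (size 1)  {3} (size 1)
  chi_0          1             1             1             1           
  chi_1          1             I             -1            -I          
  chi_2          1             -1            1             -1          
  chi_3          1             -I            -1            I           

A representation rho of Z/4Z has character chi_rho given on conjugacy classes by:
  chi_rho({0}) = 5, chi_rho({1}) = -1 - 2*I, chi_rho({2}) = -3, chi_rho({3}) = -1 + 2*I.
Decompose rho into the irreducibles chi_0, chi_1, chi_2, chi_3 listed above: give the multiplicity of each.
Multiplicities: chi_0: 0, chi_1: 1, chi_2: 1, chi_3: 3.

Derivation: Use <chi_rho, chi> = (1/|G|) sum_C |C| * chi_rho(C) * conj(chi(C)) with |G| = 4 for each irreducible chi in the table:
  <chi_rho, chi_0> = (1/4)[1*(5)*conj(1) + 1*(-1 - 2*I)*conj(1) + 1*(-3)*conj(1) + 1*(-1 + 2*I)*conj(1)]
      = (1/4)[(5) + (-1 - 2*I) + (-3) + (-1 + 2*I)] = 0/4 = 0
  <chi_rho, chi_1> = (1/4)[1*(5)*conj(1) + 1*(-1 - 2*I)*conj(I) + 1*(-3)*conj(-1) + 1*(-1 + 2*I)*conj(-I)]
      = (1/4)[(5) + (-2 + I) + (3) + (-2 - I)] = 4/4 = 1
  <chi_rho, chi_2> = (1/4)[1*(5)*conj(1) + 1*(-1 - 2*I)*conj(-1) + 1*(-3)*conj(1) + 1*(-1 + 2*I)*conj(-1)]
      = (1/4)[(5) + (1 + 2*I) + (-3) + (1 - 2*I)] = 4/4 = 1
  <chi_rho, chi_3> = (1/4)[1*(5)*conj(1) + 1*(-1 - 2*I)*conj(-I) + 1*(-3)*conj(-1) + 1*(-1 + 2*I)*conj(I)]
      = (1/4)[(5) + (2 - I) + (3) + (2 + I)] = 12/4 = 3
(Exp terms are combined using exp(i*s)*conj(exp(i*t)) = exp(i*(s-t)), and sums of them are collapsed using the identity that for every m > 1 the m distinct m-th roots of unity sum to 0, e.g. 1 + exp(2*I*pi/3) + exp(-2*I*pi/3) = 0.)
Dimension check: dim(rho) = sum (mult * dim) = 0*1 + 1*1 + 1*1 + 3*1 = 5 = chi_rho(e) = 5.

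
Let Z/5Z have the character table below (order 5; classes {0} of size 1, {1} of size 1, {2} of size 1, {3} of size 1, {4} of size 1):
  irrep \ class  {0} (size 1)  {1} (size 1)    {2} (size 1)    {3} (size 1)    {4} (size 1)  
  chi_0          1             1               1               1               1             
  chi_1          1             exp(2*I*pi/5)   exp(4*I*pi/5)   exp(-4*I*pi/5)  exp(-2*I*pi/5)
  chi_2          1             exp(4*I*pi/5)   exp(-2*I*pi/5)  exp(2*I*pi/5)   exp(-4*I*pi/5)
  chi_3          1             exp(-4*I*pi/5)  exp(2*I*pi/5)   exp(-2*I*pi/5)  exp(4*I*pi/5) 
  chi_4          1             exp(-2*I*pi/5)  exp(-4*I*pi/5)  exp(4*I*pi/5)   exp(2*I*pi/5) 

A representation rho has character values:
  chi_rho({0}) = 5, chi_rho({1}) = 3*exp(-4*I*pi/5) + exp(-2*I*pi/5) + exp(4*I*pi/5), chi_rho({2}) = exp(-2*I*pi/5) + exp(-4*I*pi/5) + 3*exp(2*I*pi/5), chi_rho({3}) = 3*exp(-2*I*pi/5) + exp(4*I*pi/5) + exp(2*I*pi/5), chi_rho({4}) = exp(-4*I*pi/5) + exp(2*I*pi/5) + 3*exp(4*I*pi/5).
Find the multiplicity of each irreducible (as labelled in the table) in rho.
Multiplicities: chi_0: 0, chi_1: 0, chi_2: 1, chi_3: 3, chi_4: 1.

Reasoning: Use <chi_rho, chi> = (1/|G|) sum_C |C| * chi_rho(C) * conj(chi(C)) with |G| = 5 for each irreducible chi in the table:
  <chi_rho, chi_0> = (1/5)[1*(5)*conj(1) + 1*(3*exp(-4*I*pi/5) + exp(-2*I*pi/5) + exp(4*I*pi/5))*conj(1) + 1*(exp(-2*I*pi/5) + exp(-4*I*pi/5) + 3*exp(2*I*pi/5))*conj(1) + 1*(3*exp(-2*I*pi/5) + exp(4*I*pi/5) + exp(2*I*pi/5))*conj(1) + 1*(exp(-4*I*pi/5) + exp(2*I*pi/5) + 3*exp(4*I*pi/5))*conj(1)]
      = (1/5)[(5) + (3*exp(-4*I*pi/5) + exp(-2*I*pi/5) + exp(4*I*pi/5)) + (exp(-2*I*pi/5) + exp(-4*I*pi/5) + 3*exp(2*I*pi/5)) + (3*exp(-2*I*pi/5) + exp(4*I*pi/5) + exp(2*I*pi/5)) + (exp(-4*I*pi/5) + exp(2*I*pi/5) + 3*exp(4*I*pi/5))] = 0/5 = 0
  <chi_rho, chi_1> = (1/5)[1*(5)*conj(1) + 1*(3*exp(-4*I*pi/5) + exp(-2*I*pi/5) + exp(4*I*pi/5))*conj(exp(2*I*pi/5)) + 1*(exp(-2*I*pi/5) + exp(-4*I*pi/5) + 3*exp(2*I*pi/5))*conj(exp(4*I*pi/5)) + 1*(3*exp(-2*I*pi/5) + exp(4*I*pi/5) + exp(2*I*pi/5))*conj(exp(-4*I*pi/5)) + 1*(exp(-4*I*pi/5) + exp(2*I*pi/5) + 3*exp(4*I*pi/5))*conj(exp(-2*I*pi/5))]
      = (1/5)[(5) + (exp(-4*I*pi/5) + exp(2*I*pi/5) + 3*exp(4*I*pi/5)) + (3*exp(-2*I*pi/5) + exp(4*I*pi/5) + exp(2*I*pi/5)) + (exp(-2*I*pi/5) + exp(-4*I*pi/5) + 3*exp(2*I*pi/5)) + (3*exp(-4*I*pi/5) + exp(-2*I*pi/5) + exp(4*I*pi/5))] = 0/5 = 0
  <chi_rho, chi_2> = (1/5)[1*(5)*conj(1) + 1*(3*exp(-4*I*pi/5) + exp(-2*I*pi/5) + exp(4*I*pi/5))*conj(exp(4*I*pi/5)) + 1*(exp(-2*I*pi/5) + exp(-4*I*pi/5) + 3*exp(2*I*pi/5))*conj(exp(-2*I*pi/5)) + 1*(3*exp(-2*I*pi/5) + exp(4*I*pi/5) + exp(2*I*pi/5))*conj(exp(2*I*pi/5)) + 1*(exp(-4*I*pi/5) + exp(2*I*pi/5) + 3*exp(4*I*pi/5))*conj(exp(-4*I*pi/5))]
      = (1/5)[(5) + (1 + exp(4*I*pi/5) + 3*exp(2*I*pi/5)) + (1 + exp(-2*I*pi/5) + 3*exp(4*I*pi/5)) + (1 + 3*exp(-4*I*pi/5) + exp(2*I*pi/5)) + (1 + 3*exp(-2*I*pi/5) + exp(-4*I*pi/5))] = 5/5 = 1
  <chi_rho, chi_3> = (1/5)[1*(5)*conj(1) + 1*(3*exp(-4*I*pi/5) + exp(-2*I*pi/5) + exp(4*I*pi/5))*conj(exp(-4*I*pi/5)) + 1*(exp(-2*I*pi/5) + exp(-4*I*pi/5) + 3*exp(2*I*pi/5))*conj(exp(2*I*pi/5)) + 1*(3*exp(-2*I*pi/5) + exp(4*I*pi/5) + exp(2*I*pi/5))*conj(exp(-2*I*pi/5)) + 1*(exp(-4*I*pi/5) + exp(2*I*pi/5) + 3*exp(4*I*pi/5))*conj(exp(4*I*pi/5))]
      = (1/5)[(5) + (3 + exp(-2*I*pi/5) + exp(2*I*pi/5)) + (3 + exp(-4*I*pi/5) + exp(4*I*pi/5)) + (3 + exp(-4*I*pi/5) + exp(4*I*pi/5)) + (3 + exp(-2*I*pi/5) + exp(2*I*pi/5))] = 15/5 = 3
  <chi_rho, chi_4> = (1/5)[1*(5)*conj(1) + 1*(3*exp(-4*I*pi/5) + exp(-2*I*pi/5) + exp(4*I*pi/5))*conj(exp(-2*I*pi/5)) + 1*(exp(-2*I*pi/5) + exp(-4*I*pi/5) + 3*exp(2*I*pi/5))*conj(exp(-4*I*pi/5)) + 1*(3*exp(-2*I*pi/5) + exp(4*I*pi/5) + exp(2*I*pi/5))*conj(exp(4*I*pi/5)) + 1*(exp(-4*I*pi/5) + exp(2*I*pi/5) + 3*exp(4*I*pi/5))*conj(exp(2*I*pi/5))]
      = (1/5)[(5) + (1 + 3*exp(-2*I*pi/5) + exp(-4*I*pi/5)) + (1 + 3*exp(-4*I*pi/5) + exp(2*I*pi/5)) + (1 + exp(-2*I*pi/5) + 3*exp(4*I*pi/5)) + (1 + exp(4*I*pi/5) + 3*exp(2*I*pi/5))] = 5/5 = 1
(Exp terms are combined using exp(i*s)*conj(exp(i*t)) = exp(i*(s-t)), and sums of them are collapsed using the identity that for every m > 1 the m distinct m-th roots of unity sum to 0, e.g. 1 + exp(2*I*pi/3) + exp(-2*I*pi/3) = 0.)
Dimension check: dim(rho) = sum (mult * dim) = 0*1 + 0*1 + 1*1 + 3*1 + 1*1 = 5 = chi_rho(e) = 5.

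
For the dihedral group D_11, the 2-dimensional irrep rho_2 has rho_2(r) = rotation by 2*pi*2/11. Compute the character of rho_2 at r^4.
chi_{rho_2}(r^4) = 2*cos(2*pi*2*4/11) = -2*cos(5*pi/11)

Explanation: rho_2(r^4) is rotation by angle 2*pi*2*4/11, whose trace is 2*cos(2*pi*2*4/11) = -2*cos(5*pi/11).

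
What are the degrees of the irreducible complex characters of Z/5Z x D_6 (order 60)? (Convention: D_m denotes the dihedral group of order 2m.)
Dimensions: 1, 1, 1, 1, 1, 1, 1, 1, 1, 1, 1, 1, 1, 1, 1, 1, 1, 1, 1, 1, 2, 2, 2, 2, 2, 2, 2, 2, 2, 2

Solution. There are 30 irreducibles (= number of conjugacy classes). Their dimensions d_i satisfy sum d_i^2 = |G| = 60: 1 + 1 + 1 + 1 + 1 + 1 + 1 + 1 + 1 + 1 + 1 + 1 + 1 + 1 + 1 + 1 + 1 + 1 + 1 + 1 + 4 + 4 + 4 + 4 + 4 + 4 + 4 + 4 + 4 + 4 = 60. (For the product with Z/5Z: each of the 5 1-dim characters of Z/5Z tensors with each irrep of D_6, giving 5 copies of each D_6-dimension.)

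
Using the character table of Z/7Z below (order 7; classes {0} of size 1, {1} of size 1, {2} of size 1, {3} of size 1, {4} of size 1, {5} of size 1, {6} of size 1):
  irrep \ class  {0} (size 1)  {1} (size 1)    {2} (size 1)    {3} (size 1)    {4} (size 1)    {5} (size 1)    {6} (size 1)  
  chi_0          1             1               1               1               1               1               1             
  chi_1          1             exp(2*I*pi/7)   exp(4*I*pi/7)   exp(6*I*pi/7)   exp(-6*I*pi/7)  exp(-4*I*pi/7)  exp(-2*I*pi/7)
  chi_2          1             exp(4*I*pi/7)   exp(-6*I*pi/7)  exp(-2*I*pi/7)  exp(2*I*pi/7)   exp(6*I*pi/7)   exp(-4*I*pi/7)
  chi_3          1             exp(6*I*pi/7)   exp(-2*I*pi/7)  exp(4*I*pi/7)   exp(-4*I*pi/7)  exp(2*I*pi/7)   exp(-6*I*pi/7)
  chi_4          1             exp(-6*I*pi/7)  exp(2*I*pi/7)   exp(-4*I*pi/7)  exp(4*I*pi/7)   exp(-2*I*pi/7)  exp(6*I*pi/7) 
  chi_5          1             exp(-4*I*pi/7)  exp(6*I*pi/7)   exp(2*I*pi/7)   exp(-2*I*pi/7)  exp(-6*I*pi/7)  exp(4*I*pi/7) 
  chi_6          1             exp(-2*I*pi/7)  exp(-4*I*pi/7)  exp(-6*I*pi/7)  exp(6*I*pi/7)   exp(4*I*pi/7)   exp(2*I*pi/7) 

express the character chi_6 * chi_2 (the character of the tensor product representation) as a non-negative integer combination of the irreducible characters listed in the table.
chi_6 tensor chi_2 = chi_1 (all other irreducibles have multiplicity 0).

Reasoning: The character of a tensor product is the pointwise product (chi_6 * chi_2)(C) = chi_6(C) * chi_2(C):
  {0}: (1)*(1), {1}: (exp(-2*I*pi/7))*(exp(4*I*pi/7)), {2}: (exp(-4*I*pi/7))*(exp(-6*I*pi/7)), {3}: (exp(-6*I*pi/7))*(exp(-2*I*pi/7)), {4}: (exp(6*I*pi/7))*(exp(2*I*pi/7)), {5}: (exp(4*I*pi/7))*(exp(6*I*pi/7)), {6}: (exp(2*I*pi/7))*(exp(-4*I*pi/7))
so (chi_6 * chi_2) takes values
  {0} -> 1, {1} -> exp(2*I*pi/7), {2} -> exp(4*I*pi/7), {3} -> exp(6*I*pi/7), {4} -> exp(-6*I*pi/7), {5} -> exp(-4*I*pi/7), {6} -> exp(-2*I*pi/7).
Now take the inner product of this character with each irreducible chi from the table, <chi_6*chi_2, chi> = (1/7) sum_C |C| (chi_6*chi_2)(C) conj(chi(C)):
  <chi_6*chi_2, chi_0> = (1/7)[1*(1)*conj(1) + 1*(exp(2*I*pi/7))*conj(1) + 1*(exp(4*I*pi/7))*conj(1) + 1*(exp(6*I*pi/7))*conj(1) + 1*(exp(-6*I*pi/7))*conj(1) + 1*(exp(-4*I*pi/7))*conj(1) + 1*(exp(-2*I*pi/7))*conj(1)]
      = (1/7)[(1) + (exp(2*I*pi/7)) + (exp(4*I*pi/7)) + (exp(6*I*pi/7)) + (exp(-6*I*pi/7)) + (exp(-4*I*pi/7)) + (exp(-2*I*pi/7))] = 0/7 = 0
  <chi_6*chi_2, chi_1> = (1/7)[1*(1)*conj(1) + 1*(exp(2*I*pi/7))*conj(exp(2*I*pi/7)) + 1*(exp(4*I*pi/7))*conj(exp(4*I*pi/7)) + 1*(exp(6*I*pi/7))*conj(exp(6*I*pi/7)) + 1*(exp(-6*I*pi/7))*conj(exp(-6*I*pi/7)) + 1*(exp(-4*I*pi/7))*conj(exp(-4*I*pi/7)) + 1*(exp(-2*I*pi/7))*conj(exp(-2*I*pi/7))]
      = (1/7)[(1) + (1) + (1) + (1) + (1) + (1) + (1)] = 7/7 = 1
  <chi_6*chi_2, chi_2> = (1/7)[1*(1)*conj(1) + 1*(exp(2*I*pi/7))*conj(exp(4*I*pi/7)) + 1*(exp(4*I*pi/7))*conj(exp(-6*I*pi/7)) + 1*(exp(6*I*pi/7))*conj(exp(-2*I*pi/7)) + 1*(exp(-6*I*pi/7))*conj(exp(2*I*pi/7)) + 1*(exp(-4*I*pi/7))*conj(exp(6*I*pi/7)) + 1*(exp(-2*I*pi/7))*conj(exp(-4*I*pi/7))]
      = (1/7)[(1) + (exp(-2*I*pi/7)) + (exp(-4*I*pi/7)) + (exp(-6*I*pi/7)) + (exp(6*I*pi/7)) + (exp(4*I*pi/7)) + (exp(2*I*pi/7))] = 0/7 = 0
  <chi_6*chi_2, chi_3> = (1/7)[1*(1)*conj(1) + 1*(exp(2*I*pi/7))*conj(exp(6*I*pi/7)) + 1*(exp(4*I*pi/7))*conj(exp(-2*I*pi/7)) + 1*(exp(6*I*pi/7))*conj(exp(4*I*pi/7)) + 1*(exp(-6*I*pi/7))*conj(exp(-4*I*pi/7)) + 1*(exp(-4*I*pi/7))*conj(exp(2*I*pi/7)) + 1*(exp(-2*I*pi/7))*conj(exp(-6*I*pi/7))]
      = (1/7)[(1) + (exp(-4*I*pi/7)) + (exp(6*I*pi/7)) + (exp(2*I*pi/7)) + (exp(-2*I*pi/7)) + (exp(-6*I*pi/7)) + (exp(4*I*pi/7))] = 0/7 = 0
  <chi_6*chi_2, chi_4> = (1/7)[1*(1)*conj(1) + 1*(exp(2*I*pi/7))*conj(exp(-6*I*pi/7)) + 1*(exp(4*I*pi/7))*conj(exp(2*I*pi/7)) + 1*(exp(6*I*pi/7))*conj(exp(-4*I*pi/7)) + 1*(exp(-6*I*pi/7))*conj(exp(4*I*pi/7)) + 1*(exp(-4*I*pi/7))*conj(exp(-2*I*pi/7)) + 1*(exp(-2*I*pi/7))*conj(exp(6*I*pi/7))]
      = (1/7)[(1) + (exp(-6*I*pi/7)) + (exp(2*I*pi/7)) + (exp(-4*I*pi/7)) + (exp(4*I*pi/7)) + (exp(-2*I*pi/7)) + (exp(6*I*pi/7))] = 0/7 = 0
  <chi_6*chi_2, chi_5> = (1/7)[1*(1)*conj(1) + 1*(exp(2*I*pi/7))*conj(exp(-4*I*pi/7)) + 1*(exp(4*I*pi/7))*conj(exp(6*I*pi/7)) + 1*(exp(6*I*pi/7))*conj(exp(2*I*pi/7)) + 1*(exp(-6*I*pi/7))*conj(exp(-2*I*pi/7)) + 1*(exp(-4*I*pi/7))*conj(exp(-6*I*pi/7)) + 1*(exp(-2*I*pi/7))*conj(exp(4*I*pi/7))]
      = (1/7)[(1) + (exp(6*I*pi/7)) + (exp(-2*I*pi/7)) + (exp(4*I*pi/7)) + (exp(-4*I*pi/7)) + (exp(2*I*pi/7)) + (exp(-6*I*pi/7))] = 0/7 = 0
  <chi_6*chi_2, chi_6> = (1/7)[1*(1)*conj(1) + 1*(exp(2*I*pi/7))*conj(exp(-2*I*pi/7)) + 1*(exp(4*I*pi/7))*conj(exp(-4*I*pi/7)) + 1*(exp(6*I*pi/7))*conj(exp(-6*I*pi/7)) + 1*(exp(-6*I*pi/7))*conj(exp(6*I*pi/7)) + 1*(exp(-4*I*pi/7))*conj(exp(4*I*pi/7)) + 1*(exp(-2*I*pi/7))*conj(exp(2*I*pi/7))]
      = (1/7)[(1) + (exp(4*I*pi/7)) + (exp(-6*I*pi/7)) + (exp(-2*I*pi/7)) + (exp(2*I*pi/7)) + (exp(6*I*pi/7)) + (exp(-4*I*pi/7))] = 0/7 = 0
(Exp terms are combined using exp(i*s)*conj(exp(i*t)) = exp(i*(s-t)), and sums of them are collapsed using the identity that for every m > 1 the m distinct m-th roots of unity sum to 0, e.g. 1 + exp(2*I*pi/3) + exp(-2*I*pi/3) = 0.)
Hence the multiplicities are chi_1: 1. Dimension check: dim(chi_6)*dim(chi_2) = 1*1 = 1 and sum (mult * dim) = 1*1 = 1.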